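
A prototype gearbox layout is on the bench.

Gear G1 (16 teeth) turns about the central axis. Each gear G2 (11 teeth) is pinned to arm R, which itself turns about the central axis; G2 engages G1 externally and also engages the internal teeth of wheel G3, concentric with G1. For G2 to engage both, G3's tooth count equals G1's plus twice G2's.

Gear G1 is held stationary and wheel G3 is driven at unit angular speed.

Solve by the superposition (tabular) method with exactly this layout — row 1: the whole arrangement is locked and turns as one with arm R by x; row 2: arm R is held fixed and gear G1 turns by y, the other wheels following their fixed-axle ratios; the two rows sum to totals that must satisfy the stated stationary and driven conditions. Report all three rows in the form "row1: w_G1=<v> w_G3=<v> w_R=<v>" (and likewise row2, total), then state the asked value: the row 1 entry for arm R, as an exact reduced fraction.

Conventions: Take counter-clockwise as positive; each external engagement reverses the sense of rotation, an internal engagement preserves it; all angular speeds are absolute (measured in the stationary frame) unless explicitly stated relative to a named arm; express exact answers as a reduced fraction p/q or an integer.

recognized (axles ride arm R): planetary set, 16/11/38 teeth
row 1 (train locked, turned with arm): all members turn x
row 2 (arm held, sun turns y): ω_ring = −(16/38)·y, ω_arm = 0
boundary: total ω_sun = x + y = 0 and total ω_ring = x − (16/38)·y = 1  ⇒  y = -19/27, x = 19/27
row 2 ring = −(16/38)·(-19/27) = 8/27
totals (row 1 + row 2): sun 19/27 + (-19/27) = 0, ring 19/27 + 8/27 = 1, arm 19/27 + 0 = 19/27
asked cell (row1, arm) = 19/27

row1: w_G1=19/27 w_G3=19/27 w_R=19/27
row2: w_G1=-19/27 w_G3=8/27 w_R=0
total: w_G1=0 w_G3=1 w_R=19/27
asked value: 19/27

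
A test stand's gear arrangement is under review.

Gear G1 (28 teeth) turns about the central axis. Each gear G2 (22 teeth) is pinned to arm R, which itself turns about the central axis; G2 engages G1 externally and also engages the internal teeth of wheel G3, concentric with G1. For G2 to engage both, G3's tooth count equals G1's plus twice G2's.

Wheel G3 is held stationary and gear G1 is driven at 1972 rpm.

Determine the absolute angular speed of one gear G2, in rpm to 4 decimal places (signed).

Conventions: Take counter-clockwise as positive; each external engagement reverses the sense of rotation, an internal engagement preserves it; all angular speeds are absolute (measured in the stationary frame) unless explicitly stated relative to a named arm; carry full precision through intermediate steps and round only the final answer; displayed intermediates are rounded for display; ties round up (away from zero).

class = planetary set [G3 = 28+2·22 = 72; Willis about the carrier]
normalise by the input: solve with ω_sun = 1, then scale by 1972 rpm
ring teeth: 28 + 2·22 = 72
28(ω_sun−ω_arm) = −72(ω_ring−ω_arm),  ω_ring = 0, ω_sun = 1
28(1−ω_arm) = −72(0−ω_arm)  ⇒  100·ω_arm = 28  ⇒  ω_arm = 7/25
sun–planet mesh: 28·(1−7/25) = −22·(ω_p−ω_arm)  ⇒  ω_p−ω_arm = -252/275
ω_p = 7/25 − 252/275 = -7/11
scale: ω_p = -7/11 × 1972 rpm = -1254.9091 rpm

-1254.9091 rpm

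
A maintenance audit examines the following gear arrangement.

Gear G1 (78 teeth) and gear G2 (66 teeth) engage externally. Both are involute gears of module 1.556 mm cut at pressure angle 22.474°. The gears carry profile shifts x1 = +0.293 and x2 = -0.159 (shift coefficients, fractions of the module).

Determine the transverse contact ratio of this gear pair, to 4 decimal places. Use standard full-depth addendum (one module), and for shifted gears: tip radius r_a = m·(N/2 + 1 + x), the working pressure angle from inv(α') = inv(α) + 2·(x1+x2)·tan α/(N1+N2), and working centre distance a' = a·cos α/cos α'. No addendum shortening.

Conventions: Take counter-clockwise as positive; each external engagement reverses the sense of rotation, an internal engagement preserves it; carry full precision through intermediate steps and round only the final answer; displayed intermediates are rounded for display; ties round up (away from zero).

recognized (one external pair, fixed centres): single-mesh tooth geometry, m = 1.556, N1 = 78, N2 = 66
base radii: r_b1 = 56.075238, r_b2 = 47.448278
tip radii: r_a1 = 62.695908, r_a2 = 52.656596
inv(α') = inv(22.474°) + 2·(+0.293-0.159)·tan α/(78+66) = 0.02220663  ⇒  α' = 22.72855°
a' = a·cos α / cos α' = 112.0320·cos 22.474°/cos 22.72855° = 112.239388
action lengths: √(r_a1²−r_b1²) = 28.041836, √(r_a2²−r_b2²) = 22.833703
base pitch p_b = π·m·cos α = 4.517066
CR = (28.041836 + 22.833703 − 112.239388·sin 22.72855°)/4.517066 = 1.662604
contact ratio ≈ 1.6626

1.6626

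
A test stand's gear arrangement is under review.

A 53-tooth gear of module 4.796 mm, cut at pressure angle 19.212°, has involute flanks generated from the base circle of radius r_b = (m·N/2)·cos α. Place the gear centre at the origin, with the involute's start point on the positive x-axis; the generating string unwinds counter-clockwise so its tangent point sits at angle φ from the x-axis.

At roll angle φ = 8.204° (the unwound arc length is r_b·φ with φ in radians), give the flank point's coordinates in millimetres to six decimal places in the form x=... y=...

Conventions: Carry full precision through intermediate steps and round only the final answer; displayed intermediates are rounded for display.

x=121.239825 y=0.117202

single-mesh involute tooth geometry (53T wheel at module 4.796)
pitch radius r_p = m·N/2 = 4.796·53/2 = 127.094000
base radius r_b = r_p·cos α = 127.094000·cos 19.212° = 120.015814
roll angle φ = 8.204° = 0.14318681 rad
x = r_b·(cos φ + φ·sin φ) = 121.239825
y = r_b·(sin φ − φ·cos φ) = 0.117202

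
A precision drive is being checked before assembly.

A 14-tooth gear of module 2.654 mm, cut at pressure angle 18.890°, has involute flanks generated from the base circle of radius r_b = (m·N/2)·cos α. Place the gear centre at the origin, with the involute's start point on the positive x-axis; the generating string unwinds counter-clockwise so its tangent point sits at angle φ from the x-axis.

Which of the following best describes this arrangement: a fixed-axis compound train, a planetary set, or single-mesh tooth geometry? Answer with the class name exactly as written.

recognized (one wheel, involute flank): single-mesh tooth geometry, m = 2.654, N = 14
classification: single-mesh tooth geometry

single-mesh tooth geometry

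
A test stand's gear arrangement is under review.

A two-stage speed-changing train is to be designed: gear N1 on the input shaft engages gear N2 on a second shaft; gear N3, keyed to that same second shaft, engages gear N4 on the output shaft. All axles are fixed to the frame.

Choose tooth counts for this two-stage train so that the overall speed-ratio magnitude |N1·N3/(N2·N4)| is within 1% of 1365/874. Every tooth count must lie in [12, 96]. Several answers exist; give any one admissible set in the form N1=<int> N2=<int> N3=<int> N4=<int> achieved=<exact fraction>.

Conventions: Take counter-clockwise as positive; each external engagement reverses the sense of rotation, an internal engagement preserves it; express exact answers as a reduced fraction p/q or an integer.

class = fixed-axis compound train [2-stage, 1365/874 wanted]
target = 1365/874 in lowest terms: an exact hit needs N1·N3 = k·1365 and N2·N4 = k·874 for one integer k, every count in [12, 96]; additionally prefer no 1:1 stage (N1 ≠ N2, N3 ≠ N4)
k = 1: N1·N3 = 1365 = 15·91, N2·N4 = 874 = 19·46
achieved = 15·91/(19·46) = 1365/874; |achieved − target| = 0 ≤ 273/17480 ✓

N1=15 N2=19 N3=91 N4=46 achieved=1365/874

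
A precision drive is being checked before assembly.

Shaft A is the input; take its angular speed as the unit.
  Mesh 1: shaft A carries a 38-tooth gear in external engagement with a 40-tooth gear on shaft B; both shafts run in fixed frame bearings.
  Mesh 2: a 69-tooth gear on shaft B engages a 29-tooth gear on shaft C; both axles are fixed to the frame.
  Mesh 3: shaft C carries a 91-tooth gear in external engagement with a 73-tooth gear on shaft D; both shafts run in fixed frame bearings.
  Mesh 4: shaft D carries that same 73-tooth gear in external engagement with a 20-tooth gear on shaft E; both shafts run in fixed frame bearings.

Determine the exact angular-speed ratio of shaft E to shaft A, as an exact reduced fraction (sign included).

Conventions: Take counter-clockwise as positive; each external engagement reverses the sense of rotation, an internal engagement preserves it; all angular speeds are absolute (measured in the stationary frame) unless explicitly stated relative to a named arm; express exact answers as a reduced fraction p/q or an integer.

119301/11600

class = fixed-axis compound train [4 meshes; 4 ratios multiply, 4 sense flips]
mesh 1 [38T→40T]: running ratio 19/20, sense −
mesh 2 [69T→29T]: running ratio 1311/580, sense +
mesh 3 [91T→73T]: running ratio 119301/42340, sense −
mesh 4 [73T→20T]: running ratio 119301/11600, sense +
ω_out/ω_in = 119301/11600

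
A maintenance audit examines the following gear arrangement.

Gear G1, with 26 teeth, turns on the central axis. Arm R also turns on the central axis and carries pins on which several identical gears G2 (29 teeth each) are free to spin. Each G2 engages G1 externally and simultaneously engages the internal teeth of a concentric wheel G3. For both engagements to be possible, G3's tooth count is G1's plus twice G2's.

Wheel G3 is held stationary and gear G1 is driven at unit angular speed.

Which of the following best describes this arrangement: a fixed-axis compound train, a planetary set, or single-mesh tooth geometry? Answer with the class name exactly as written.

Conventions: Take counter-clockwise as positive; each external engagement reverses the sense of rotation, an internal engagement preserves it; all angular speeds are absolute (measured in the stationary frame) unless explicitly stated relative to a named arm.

planetary set (26T centre, 29T on arm, 84T internal) — Willis relation
classification: planetary set

planetary set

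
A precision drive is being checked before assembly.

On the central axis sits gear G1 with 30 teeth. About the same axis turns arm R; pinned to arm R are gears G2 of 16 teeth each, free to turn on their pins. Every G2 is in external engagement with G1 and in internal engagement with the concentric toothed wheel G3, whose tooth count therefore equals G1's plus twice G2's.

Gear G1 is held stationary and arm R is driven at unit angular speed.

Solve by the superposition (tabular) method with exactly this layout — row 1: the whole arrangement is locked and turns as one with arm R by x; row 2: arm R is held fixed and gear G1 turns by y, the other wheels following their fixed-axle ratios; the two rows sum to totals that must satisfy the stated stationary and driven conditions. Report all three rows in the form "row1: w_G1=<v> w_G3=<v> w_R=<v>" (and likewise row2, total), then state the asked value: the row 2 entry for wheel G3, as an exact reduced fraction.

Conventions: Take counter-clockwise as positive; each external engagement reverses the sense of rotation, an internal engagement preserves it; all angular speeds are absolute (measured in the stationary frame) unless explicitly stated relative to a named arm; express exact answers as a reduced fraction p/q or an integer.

row1: w_G1=1 w_G3=1 w_R=1
row2: w_G1=-1 w_G3=15/31 w_R=0
total: w_G1=0 w_G3=46/31 w_R=1
asked value: 15/31

topology: planetary set — G1 30T / G2 16T / G3 62T, arm = carrier (Willis)
row 1 — lock + rotate with arm: ω_sun = ω_ring = ω_arm = x
row 2 (arm held, sun turns y): ω_ring = −(30/62)·y, ω_arm = 0
boundary: total ω_sun = x + y = 0 and total ω_arm = x = 1  ⇒  y = -1, x = 1
row 2 ring = −(30/62)·(-1) = 15/31
totals (row 1 + row 2): sun 1 + (-1) = 0, ring 1 + 15/31 = 46/31, arm 1 + 0 = 1
asked cell (row2, ring) = 15/31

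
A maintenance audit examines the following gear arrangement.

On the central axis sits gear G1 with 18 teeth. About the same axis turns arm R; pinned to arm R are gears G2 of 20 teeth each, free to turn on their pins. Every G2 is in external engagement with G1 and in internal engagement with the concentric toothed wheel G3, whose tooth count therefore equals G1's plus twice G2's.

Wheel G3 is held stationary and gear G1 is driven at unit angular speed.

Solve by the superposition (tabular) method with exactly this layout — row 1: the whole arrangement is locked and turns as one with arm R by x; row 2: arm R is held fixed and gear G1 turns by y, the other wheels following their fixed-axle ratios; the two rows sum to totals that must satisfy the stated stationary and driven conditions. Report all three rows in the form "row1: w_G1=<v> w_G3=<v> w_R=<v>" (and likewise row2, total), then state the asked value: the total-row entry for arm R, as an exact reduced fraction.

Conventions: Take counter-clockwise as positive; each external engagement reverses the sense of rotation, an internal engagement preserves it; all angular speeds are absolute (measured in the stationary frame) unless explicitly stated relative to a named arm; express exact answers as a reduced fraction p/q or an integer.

recognized (axles ride arm R): planetary set, 18/20/58 teeth
superposition row 1 [locked train]: every member turns x
row 2 (arm held, sun turns y): ω_ring = −(18/58)·y, ω_arm = 0
boundary: total ω_ring = x − (18/58)·y = 0 and total ω_sun = x + y = 1  ⇒  y = 29/38, x = 9/38
row 2 ring = −(18/58)·29/38 = -9/38
totals (row 1 + row 2): sun 9/38 + 29/38 = 1, ring 9/38 + (-9/38) = 0, arm 9/38 + 0 = 9/38
asked cell (total, arm) = 9/38

row1: w_G1=9/38 w_G3=9/38 w_R=9/38
row2: w_G1=29/38 w_G3=-9/38 w_R=0
total: w_G1=1 w_G3=0 w_R=9/38
asked value: 9/38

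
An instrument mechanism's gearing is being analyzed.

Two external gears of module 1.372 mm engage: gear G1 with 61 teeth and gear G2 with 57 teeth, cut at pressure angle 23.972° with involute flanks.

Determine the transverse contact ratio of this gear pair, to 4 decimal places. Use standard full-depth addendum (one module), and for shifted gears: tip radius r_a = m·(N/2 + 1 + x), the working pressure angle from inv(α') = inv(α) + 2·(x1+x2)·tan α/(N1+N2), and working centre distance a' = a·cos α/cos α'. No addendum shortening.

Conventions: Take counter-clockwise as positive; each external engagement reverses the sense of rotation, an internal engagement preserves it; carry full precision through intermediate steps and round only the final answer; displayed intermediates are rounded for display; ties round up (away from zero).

1.5920

single-mesh involute tooth geometry (61T engaging 57T at module 1.372)
base radii: r_b1 = 38.236536, r_b2 = 35.729222
tip radii: r_a1 = 43.218000, r_a2 = 40.474000
no profile shift: α' = α, a' = a
action lengths: √(r_a1²−r_b1²) = 20.143555, √(r_a2²−r_b2²) = 19.014924
base pitch p_b = π·m·cos α = 3.938479
CR = (20.143555 + 19.014924 − 80.948000·sin 23.97200°)/3.938479 = 1.592011
contact ratio ≈ 1.5920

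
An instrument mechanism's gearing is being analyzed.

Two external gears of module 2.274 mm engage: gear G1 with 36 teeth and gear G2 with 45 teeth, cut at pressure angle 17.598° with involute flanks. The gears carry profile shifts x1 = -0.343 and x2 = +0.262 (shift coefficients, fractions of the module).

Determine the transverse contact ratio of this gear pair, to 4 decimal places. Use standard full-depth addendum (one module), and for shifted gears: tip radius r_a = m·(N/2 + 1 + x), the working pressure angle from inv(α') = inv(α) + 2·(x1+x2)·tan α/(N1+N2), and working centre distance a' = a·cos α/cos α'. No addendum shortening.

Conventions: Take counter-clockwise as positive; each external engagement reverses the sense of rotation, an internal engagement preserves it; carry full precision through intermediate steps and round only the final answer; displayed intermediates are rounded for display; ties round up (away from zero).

1.8657

recognized (one external pair, fixed centres): single-mesh tooth geometry, m = 2.274, N1 = 36, N2 = 45
base radii: r_b1 = 39.016432, r_b2 = 48.770541
tip radii: r_a1 = 42.426018, r_a2 = 54.034788
inv(α') = inv(17.598°) + 2·(-0.343+0.262)·tan α/(36+45) = 0.00940286  ⇒  α' = 17.22852°
a' = a·cos α / cos α' = 92.0970·cos 17.598°/cos 17.22852° = 91.910921
action lengths: √(r_a1²−r_b1²) = 16.663883, √(r_a2²−r_b2²) = 23.263549
base pitch p_b = π·m·cos α = 6.809652
CR = (16.663883 + 23.263549 − 91.910921·sin 17.22852°)/6.809652 = 1.865723
contact ratio ≈ 1.8657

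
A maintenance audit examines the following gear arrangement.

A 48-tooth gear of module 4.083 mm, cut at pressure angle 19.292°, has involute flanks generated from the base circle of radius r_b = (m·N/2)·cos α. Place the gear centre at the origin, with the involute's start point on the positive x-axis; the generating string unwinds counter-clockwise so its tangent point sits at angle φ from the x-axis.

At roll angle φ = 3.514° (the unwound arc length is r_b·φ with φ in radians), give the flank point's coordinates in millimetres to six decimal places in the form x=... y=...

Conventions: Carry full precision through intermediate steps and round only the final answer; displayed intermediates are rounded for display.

topology: single-mesh involute geometry — m = 4.083, N = 48
pitch radius r_p = m·N/2 = 4.083·48/2 = 97.992000
base radius r_b = r_p·cos α = 97.992000·cos 19.292° = 92.489464
roll angle φ = 3.514° = 0.06133087 rad
x = r_b·(cos φ + φ·sin φ) = 92.663249
y = r_b·(sin φ − φ·cos φ) = 0.007110

x=92.663249 y=0.007110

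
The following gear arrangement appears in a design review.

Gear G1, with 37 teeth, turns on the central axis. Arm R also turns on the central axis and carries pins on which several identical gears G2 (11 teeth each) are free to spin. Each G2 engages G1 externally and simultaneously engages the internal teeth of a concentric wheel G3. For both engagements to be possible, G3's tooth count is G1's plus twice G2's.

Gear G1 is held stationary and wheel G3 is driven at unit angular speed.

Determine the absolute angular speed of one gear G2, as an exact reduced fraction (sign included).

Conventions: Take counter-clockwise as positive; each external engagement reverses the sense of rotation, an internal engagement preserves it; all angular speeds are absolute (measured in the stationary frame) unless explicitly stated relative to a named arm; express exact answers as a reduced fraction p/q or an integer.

class = planetary set [G3 = 37+2·11 = 59; Willis about the carrier]
ring teeth: 37 + 2·11 = 59
37(ω_sun−ω_arm) = −59(ω_ring−ω_arm),  ω_sun = 0, ω_ring = 1
37(0−ω_arm) = −59(1−ω_arm)  ⇒  96·ω_arm = 59  ⇒  ω_arm = 59/96
sun–planet mesh: 37·(0−59/96) = −11·(ω_p−ω_arm)  ⇒  ω_p−ω_arm = 2183/1056
ω_p = 59/96 + 2183/1056 = 59/22
exact speed ratio = 59/22

59/22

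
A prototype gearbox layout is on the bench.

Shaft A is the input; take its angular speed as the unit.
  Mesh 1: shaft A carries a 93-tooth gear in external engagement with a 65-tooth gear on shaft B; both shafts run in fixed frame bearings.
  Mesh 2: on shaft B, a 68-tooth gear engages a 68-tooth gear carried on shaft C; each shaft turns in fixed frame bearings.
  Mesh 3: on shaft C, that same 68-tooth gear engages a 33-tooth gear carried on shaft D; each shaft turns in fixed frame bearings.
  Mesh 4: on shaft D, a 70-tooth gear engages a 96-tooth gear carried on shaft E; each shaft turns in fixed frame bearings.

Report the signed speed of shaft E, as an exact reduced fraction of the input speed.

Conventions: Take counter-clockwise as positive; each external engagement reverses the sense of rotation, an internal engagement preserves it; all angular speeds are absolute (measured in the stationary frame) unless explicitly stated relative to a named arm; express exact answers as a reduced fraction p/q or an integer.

3689/1716

4-mesh fixed-axis compound train (all bearings frame-fixed)
mesh 1 [93T→65T]: |ω|/ω_in = 1×93/65 = 93/65, sense flips to −
mesh 2 [68T→68T]: |ω|/ω_in = (93/65)×68/68 = 93/65, sense flips to +
mesh 3 [68T→33T]: |ω|/ω_in = (93/65)×68/33 = 2108/715, sense flips to −
mesh 4 [70T→96T]: |ω|/ω_in = (2108/715)×70/96 = 3689/1716, sense flips to +
signed output speed (× input speed) = 3689/1716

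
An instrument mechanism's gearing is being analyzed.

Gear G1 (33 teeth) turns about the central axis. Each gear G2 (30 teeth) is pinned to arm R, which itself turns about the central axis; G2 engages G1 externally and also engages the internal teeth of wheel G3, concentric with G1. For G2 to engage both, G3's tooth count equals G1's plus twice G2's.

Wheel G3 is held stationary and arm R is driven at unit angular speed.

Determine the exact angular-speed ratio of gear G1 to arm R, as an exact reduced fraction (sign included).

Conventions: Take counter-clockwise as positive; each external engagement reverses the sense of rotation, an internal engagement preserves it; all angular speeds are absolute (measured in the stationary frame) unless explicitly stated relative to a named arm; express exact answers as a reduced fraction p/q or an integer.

42/11

recognized (axles ride arm R): planetary set, 33/30/93 teeth
ring teeth: 33 + 2·30 = 93
33(ω_sun−ω_arm) = −93(ω_ring−ω_arm),  ω_ring = 0, ω_arm = 1
ω_sun = 1 − (93/33)(0−1) = 42/11
ω_out/ω_in = 42/11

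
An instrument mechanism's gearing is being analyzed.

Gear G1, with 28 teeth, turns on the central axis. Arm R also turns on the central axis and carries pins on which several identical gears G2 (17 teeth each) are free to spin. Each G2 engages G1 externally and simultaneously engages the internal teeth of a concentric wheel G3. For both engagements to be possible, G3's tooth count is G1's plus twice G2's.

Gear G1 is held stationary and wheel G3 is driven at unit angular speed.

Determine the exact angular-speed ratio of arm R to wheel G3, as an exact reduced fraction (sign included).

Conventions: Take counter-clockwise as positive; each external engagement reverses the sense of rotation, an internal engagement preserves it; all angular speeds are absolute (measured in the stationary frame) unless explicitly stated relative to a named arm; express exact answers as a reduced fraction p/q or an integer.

31/45

planetary set (28T centre, 17T on arm, 62T internal) — Willis relation
ring teeth: 28 + 2·17 = 62
28(ω_sun−ω_arm) = −62(ω_ring−ω_arm),  ω_sun = 0, ω_ring = 1
28(0−ω_arm) = −62(1−ω_arm)  ⇒  90·ω_arm = 62  ⇒  ω_arm = 31/45
ω_out/ω_in = 31/45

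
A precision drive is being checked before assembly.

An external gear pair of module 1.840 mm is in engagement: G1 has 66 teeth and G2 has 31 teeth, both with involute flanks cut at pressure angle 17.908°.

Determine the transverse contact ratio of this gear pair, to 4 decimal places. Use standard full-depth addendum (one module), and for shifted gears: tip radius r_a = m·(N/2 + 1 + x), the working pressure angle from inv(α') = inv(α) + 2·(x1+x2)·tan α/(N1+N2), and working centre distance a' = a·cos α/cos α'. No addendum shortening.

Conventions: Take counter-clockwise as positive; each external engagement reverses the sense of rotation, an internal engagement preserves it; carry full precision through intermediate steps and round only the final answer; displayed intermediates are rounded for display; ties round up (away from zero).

1.8468

topology: single-mesh involute geometry — m = 1.840, 66T/31T pair
base radii: r_b1 = 57.778206, r_b2 = 27.138248
tip radii: r_a1 = 62.560000, r_a2 = 30.360000
no profile shift: α' = α, a' = a
action lengths: √(r_a1²−r_b1²) = 23.988175, √(r_a2²−r_b2²) = 13.610477
base pitch p_b = π·m·cos α = 5.500472
CR = (23.988175 + 13.610477 − 89.240000·sin 17.90800°)/5.500472 = 1.846803
contact ratio ≈ 1.8468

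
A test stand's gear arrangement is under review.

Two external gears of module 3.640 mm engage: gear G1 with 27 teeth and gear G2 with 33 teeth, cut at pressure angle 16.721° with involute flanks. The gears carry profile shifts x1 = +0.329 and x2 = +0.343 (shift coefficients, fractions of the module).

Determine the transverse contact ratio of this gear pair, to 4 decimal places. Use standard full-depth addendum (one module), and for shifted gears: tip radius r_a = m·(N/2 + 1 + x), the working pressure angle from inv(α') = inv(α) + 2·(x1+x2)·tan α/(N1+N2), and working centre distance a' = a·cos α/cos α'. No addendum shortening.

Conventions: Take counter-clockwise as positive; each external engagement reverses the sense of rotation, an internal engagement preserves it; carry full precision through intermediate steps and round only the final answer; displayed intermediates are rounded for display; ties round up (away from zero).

1.6593

class = single-mesh tooth geometry [involute pair 27T × 33T, m = 3.640]
base radii: r_b1 = 47.062219, r_b2 = 57.520489
tip radii: r_a1 = 53.977560, r_a2 = 64.948520
inv(α') = inv(16.721°) + 2·(+0.329+0.343)·tan α/(27+33) = 0.01530670  ⇒  α' = 20.17238°
a' = a·cos α / cos α' = 109.2000·cos 16.721°/cos 20.17238° = 111.417106
action lengths: √(r_a1²−r_b1²) = 26.433399, √(r_a2²−r_b2²) = 30.161292
base pitch p_b = π·m·cos α = 10.951876
CR = (26.433399 + 30.161292 − 111.417106·sin 20.17238°)/10.951876 = 1.659348
contact ratio ≈ 1.6593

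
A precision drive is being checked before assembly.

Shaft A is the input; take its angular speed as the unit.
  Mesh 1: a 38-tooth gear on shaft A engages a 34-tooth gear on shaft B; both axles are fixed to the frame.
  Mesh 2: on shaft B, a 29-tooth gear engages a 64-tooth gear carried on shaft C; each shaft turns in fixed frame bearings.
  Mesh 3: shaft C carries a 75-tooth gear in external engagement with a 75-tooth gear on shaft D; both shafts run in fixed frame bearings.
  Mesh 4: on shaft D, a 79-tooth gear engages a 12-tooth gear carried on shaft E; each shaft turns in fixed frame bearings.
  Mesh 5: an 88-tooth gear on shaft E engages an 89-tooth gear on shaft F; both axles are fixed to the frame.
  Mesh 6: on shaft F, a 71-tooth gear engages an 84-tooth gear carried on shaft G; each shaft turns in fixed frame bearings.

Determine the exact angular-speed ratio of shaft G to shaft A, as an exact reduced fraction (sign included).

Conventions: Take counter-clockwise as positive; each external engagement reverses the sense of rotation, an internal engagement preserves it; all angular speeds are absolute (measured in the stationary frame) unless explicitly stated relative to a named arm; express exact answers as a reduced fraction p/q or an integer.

33996149/12200832

class = fixed-axis compound train [6 meshes; 6 ratios multiply, 6 sense flips]
mesh 1 [38T→34T]: running ratio 19/17, sense −
mesh 2 [29T→64T]: running ratio 551/1088, sense +
mesh 3 [75T→75T]: running ratio 551/1088, sense −
mesh 4 [79T→12T]: running ratio 43529/13056, sense +
mesh 5 [88T→89T]: running ratio 478819/145248, sense −
mesh 6 [71T→84T]: running ratio 33996149/12200832, sense +
ω_out/ω_in = 33996149/12200832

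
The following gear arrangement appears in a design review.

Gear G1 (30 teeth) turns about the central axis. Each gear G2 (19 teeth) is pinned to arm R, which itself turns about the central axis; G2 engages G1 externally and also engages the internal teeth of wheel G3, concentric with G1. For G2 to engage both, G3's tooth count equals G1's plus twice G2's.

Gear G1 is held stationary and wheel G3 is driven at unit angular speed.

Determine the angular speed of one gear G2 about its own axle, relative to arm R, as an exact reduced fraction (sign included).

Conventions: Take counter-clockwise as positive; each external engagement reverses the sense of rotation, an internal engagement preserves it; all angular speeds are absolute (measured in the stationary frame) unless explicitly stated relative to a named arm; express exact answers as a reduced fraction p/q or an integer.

1020/931

topology: planetary set — G1 30T / G2 19T / G3 68T, arm = carrier (Willis)
ring teeth: 30 + 2·19 = 68
30(ω_sun−ω_arm) = −68(ω_ring−ω_arm),  ω_sun = 0, ω_ring = 1
30(0−ω_arm) = −68(1−ω_arm)  ⇒  98·ω_arm = 68  ⇒  ω_arm = 34/49
sun–planet mesh: 30·(0−34/49) = −19·(ω_p−ω_arm)  ⇒  ω_p−ω_arm = 1020/931
exact speed ratio = 1020/931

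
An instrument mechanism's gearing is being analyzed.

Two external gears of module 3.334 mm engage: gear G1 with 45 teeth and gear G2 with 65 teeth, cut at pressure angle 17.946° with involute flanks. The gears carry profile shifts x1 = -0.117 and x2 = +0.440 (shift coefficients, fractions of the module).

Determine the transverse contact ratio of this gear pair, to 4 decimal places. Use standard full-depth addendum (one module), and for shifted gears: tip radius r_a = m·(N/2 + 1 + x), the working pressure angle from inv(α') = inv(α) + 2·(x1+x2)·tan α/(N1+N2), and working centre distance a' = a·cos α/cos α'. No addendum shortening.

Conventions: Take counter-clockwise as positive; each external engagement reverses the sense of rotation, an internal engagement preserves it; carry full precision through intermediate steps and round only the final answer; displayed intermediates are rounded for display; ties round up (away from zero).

recognized (one external pair, fixed centres): single-mesh tooth geometry, m = 3.334, N1 = 45, N2 = 65
base radii: r_b1 = 71.365320, r_b2 = 103.083241
tip radii: r_a1 = 77.958922, r_a2 = 113.155960
inv(α') = inv(17.946°) + 2·(-0.117+0.440)·tan α/(45+65) = 0.01256330  ⇒  α' = 18.92635°
a' = a·cos α / cos α' = 183.3700·cos 17.946°/cos 18.92635° = 184.418937
action lengths: √(r_a1²−r_b1²) = 31.378091, √(r_a2²−r_b2²) = 46.670299
base pitch p_b = π·m·cos α = 9.964478
CR = (31.378091 + 46.670299 − 184.418937·sin 18.92635°)/9.964478 = 1.829663
contact ratio ≈ 1.8297

1.8297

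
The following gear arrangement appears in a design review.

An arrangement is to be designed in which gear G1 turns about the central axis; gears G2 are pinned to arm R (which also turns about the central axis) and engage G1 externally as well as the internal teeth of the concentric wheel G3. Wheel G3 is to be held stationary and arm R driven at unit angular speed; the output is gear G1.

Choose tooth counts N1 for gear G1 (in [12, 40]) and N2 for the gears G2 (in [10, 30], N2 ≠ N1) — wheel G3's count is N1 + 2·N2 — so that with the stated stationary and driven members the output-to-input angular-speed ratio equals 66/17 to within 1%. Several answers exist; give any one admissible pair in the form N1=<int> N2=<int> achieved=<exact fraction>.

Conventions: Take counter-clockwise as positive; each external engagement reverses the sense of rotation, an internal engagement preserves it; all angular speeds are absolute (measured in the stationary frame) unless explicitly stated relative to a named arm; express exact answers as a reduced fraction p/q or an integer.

class = planetary set [ratio 66/17 wanted; Willis about the carrier]
Willis with ω_ring = 0: ω_sun/ω_arm = (N1+N3)/N1; set equal to 66/17  ⇒  N3/N1 = 66/17 − 1 = 49/17
N3 = N1 + 2·N2  ⇒  N2/N1 = (N3/N1 − 1)/2 = (49/17 − 1)/2 = 16/17
smallest multiple with N1 ≥ 12 and N2 ≥ 10: k = 1  ⇒  N1 = 1·17 = 17, N2 = 1·16 = 16 (N1 ≤ 40, N2 ≤ 30, N2 ≠ N1 ✓), N3 = 17 + 2·16 = 49
check: (N1+N3)/N1 with N1 = 17, N3 = 49 gives 66/17; |achieved − target| = 0 ≤ 33/850 ✓

N1=17 N2=16 achieved=66/17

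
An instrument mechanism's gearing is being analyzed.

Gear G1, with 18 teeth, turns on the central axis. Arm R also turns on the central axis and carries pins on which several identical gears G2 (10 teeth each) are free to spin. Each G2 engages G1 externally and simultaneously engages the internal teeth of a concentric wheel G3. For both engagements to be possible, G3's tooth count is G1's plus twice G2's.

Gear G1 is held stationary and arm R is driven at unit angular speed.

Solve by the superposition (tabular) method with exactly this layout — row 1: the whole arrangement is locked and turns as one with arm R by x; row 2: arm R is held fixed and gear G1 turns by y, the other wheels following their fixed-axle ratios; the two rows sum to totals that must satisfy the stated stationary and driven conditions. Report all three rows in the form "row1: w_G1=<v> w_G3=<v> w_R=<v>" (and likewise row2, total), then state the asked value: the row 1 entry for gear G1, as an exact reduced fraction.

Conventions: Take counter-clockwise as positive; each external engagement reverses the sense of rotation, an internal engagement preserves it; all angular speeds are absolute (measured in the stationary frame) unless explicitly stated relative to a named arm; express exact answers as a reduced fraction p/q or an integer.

row1: w_G1=1 w_G3=1 w_R=1
row2: w_G1=-1 w_G3=9/19 w_R=0
total: w_G1=0 w_G3=28/19 w_R=1
asked value: 1

recognized (axles ride arm R): planetary set, 18/10/38 teeth
superposition row 1 [locked train]: every member turns x
row 2: sun turns y, ring = −(18/38)·y, arm 0
boundary: total ω_sun = x + y = 0 and total ω_arm = x = 1  ⇒  y = -1, x = 1
row 2 ring = −(18/38)·(-1) = 9/19
totals (row 1 + row 2): sun 1 + (-1) = 0, ring 1 + 9/19 = 28/19, arm 1 + 0 = 1
asked cell (row1, sun) = 1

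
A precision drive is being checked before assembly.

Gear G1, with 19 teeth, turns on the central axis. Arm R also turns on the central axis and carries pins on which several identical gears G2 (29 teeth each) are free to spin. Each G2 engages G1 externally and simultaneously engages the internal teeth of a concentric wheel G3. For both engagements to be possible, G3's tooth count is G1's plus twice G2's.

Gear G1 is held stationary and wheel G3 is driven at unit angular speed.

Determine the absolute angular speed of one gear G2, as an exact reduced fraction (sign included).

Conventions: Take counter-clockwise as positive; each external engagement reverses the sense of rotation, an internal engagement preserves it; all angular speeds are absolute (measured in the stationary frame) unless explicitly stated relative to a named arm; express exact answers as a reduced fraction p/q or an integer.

class = planetary set [G3 = 19+2·29 = 77; Willis about the carrier]
ring teeth: 19 + 2·29 = 77
19(ω_sun−ω_arm) = −77(ω_ring−ω_arm),  ω_sun = 0, ω_ring = 1
19(0−ω_arm) = −77(1−ω_arm)  ⇒  96·ω_arm = 77  ⇒  ω_arm = 77/96
sun–planet mesh: 19·(0−77/96) = −29·(ω_p−ω_arm)  ⇒  ω_p−ω_arm = 1463/2784
ω_p = 77/96 + 1463/2784 = 77/58
exact speed ratio = 77/58

77/58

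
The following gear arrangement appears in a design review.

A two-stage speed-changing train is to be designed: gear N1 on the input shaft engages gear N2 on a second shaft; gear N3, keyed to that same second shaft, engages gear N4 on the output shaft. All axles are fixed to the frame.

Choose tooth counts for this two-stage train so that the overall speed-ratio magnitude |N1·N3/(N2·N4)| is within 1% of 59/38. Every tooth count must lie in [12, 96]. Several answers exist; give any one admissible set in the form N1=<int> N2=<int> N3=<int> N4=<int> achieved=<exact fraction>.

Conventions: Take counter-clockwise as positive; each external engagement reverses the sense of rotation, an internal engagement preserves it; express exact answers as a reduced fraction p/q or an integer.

N1=12 N2=38 N3=59 N4=12 achieved=59/38

topology: fixed-axis compound train — 2 stages, target 59/38
target = 59/38 in lowest terms: an exact hit needs N1·N3 = k·59 and N2·N4 = k·38 for one integer k, every count in [12, 96]; additionally prefer no 1:1 stage (N1 ≠ N2, N3 ≠ N4)
k = 1…11: no 1:1-free in-range split of k·59 and k·38 into factor pairs; take k = 12
k = 12: N1·N3 = 708 = 12·59, N2·N4 = 456 = 38·12
achieved = 12·59/(38·12) = 59/38; |achieved − target| = 0 ≤ 59/3800 ✓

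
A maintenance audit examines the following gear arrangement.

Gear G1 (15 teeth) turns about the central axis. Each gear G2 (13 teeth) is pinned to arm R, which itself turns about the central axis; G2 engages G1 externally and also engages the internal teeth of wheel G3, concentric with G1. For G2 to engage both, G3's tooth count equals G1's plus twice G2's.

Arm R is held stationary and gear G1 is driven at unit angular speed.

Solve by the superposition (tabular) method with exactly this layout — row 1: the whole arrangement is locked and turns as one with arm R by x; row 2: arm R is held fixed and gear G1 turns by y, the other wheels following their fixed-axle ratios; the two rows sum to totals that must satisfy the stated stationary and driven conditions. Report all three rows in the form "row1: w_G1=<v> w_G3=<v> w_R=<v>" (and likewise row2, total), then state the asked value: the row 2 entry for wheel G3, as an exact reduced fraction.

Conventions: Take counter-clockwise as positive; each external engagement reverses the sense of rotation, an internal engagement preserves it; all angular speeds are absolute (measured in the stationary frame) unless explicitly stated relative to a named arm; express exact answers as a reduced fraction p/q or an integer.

recognized (axles ride arm R): planetary set, 15/13/41 teeth
superposition row 1 [locked train]: every member turns x
row 2 — arm fixed, fixed-axis ratios: sun y, ring −(15/41)·y, arm 0
boundary: total ω_arm = x = 0 and total ω_sun = x + y = 1  ⇒  y = 1, x = 0
row 2 ring = −(15/41)·1 = -15/41
totals (row 1 + row 2): sun 0 + 1 = 1, ring 0 + (-15/41) = -15/41, arm 0 + 0 = 0
asked cell (row2, ring) = -15/41

row1: w_G1=0 w_G3=0 w_R=0
row2: w_G1=1 w_G3=-15/41 w_R=0
total: w_G1=1 w_G3=-15/41 w_R=0
asked value: -15/41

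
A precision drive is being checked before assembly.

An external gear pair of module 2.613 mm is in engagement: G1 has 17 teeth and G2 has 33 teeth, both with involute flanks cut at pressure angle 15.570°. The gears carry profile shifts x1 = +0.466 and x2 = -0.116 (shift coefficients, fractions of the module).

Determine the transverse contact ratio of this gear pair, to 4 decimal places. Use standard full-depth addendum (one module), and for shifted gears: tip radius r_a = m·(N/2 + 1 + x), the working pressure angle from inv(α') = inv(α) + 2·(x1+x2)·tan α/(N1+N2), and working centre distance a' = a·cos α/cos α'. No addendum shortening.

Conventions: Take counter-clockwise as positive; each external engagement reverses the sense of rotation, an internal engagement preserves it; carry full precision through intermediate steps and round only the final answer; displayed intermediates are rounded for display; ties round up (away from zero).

single-mesh involute tooth geometry (17T engaging 33T at module 2.613)
base radii: r_b1 = 21.395447, r_b2 = 41.532338
tip radii: r_a1 = 26.041158, r_a2 = 45.424392
inv(α') = inv(15.570°) + 2·(+0.466-0.116)·tan α/(17+33) = 0.01079389  ⇒  α' = 18.01814°
a' = a·cos α / cos α' = 65.3250·cos 15.570°/cos 18.01814° = 66.172998
action lengths: √(r_a1²−r_b1²) = 14.845093, √(r_a2²−r_b2²) = 18.396748
base pitch p_b = π·m·cos α = 7.907739
CR = (14.845093 + 18.396748 − 66.172998·sin 18.01814°)/7.907739 = 1.615296
contact ratio ≈ 1.6153

1.6153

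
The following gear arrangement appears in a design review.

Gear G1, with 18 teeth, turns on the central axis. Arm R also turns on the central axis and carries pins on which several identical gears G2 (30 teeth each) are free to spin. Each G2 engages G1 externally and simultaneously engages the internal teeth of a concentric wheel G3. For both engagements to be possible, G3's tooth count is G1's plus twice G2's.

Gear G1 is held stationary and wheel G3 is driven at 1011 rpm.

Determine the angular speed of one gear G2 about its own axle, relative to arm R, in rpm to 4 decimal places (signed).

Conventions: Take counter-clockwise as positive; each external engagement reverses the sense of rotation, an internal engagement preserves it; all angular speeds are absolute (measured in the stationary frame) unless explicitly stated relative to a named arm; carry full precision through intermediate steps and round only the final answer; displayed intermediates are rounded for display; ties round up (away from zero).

+492.8625 rpm

planetary set (18T centre, 30T on arm, 78T internal) — Willis relation
normalise by the input: solve with ω_ring = 1, then scale by 1011 rpm
ring teeth: 18 + 2·30 = 78
18(ω_sun−ω_arm) = −78(ω_ring−ω_arm),  ω_sun = 0, ω_ring = 1
18(0−ω_arm) = −78(1−ω_arm)  ⇒  96·ω_arm = 78  ⇒  ω_arm = 13/16
sun–planet mesh: 18·(0−13/16) = −30·(ω_p−ω_arm)  ⇒  ω_p−ω_arm = 39/80
scale: ω_p−ω_arm = 39/80 × 1011 rpm = +492.8625 rpm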